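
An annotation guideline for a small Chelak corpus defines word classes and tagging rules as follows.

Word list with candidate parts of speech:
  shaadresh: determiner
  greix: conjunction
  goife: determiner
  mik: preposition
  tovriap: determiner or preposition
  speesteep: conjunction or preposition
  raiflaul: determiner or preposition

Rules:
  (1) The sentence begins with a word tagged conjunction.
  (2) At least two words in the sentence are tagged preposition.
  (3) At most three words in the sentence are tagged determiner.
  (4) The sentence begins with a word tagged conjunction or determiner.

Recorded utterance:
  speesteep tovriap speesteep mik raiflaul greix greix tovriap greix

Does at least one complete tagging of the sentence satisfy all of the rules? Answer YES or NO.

Candidates per position — 1:speesteep {conjunction,preposition}; 2:tovriap {determiner,preposition}; 3:speesteep {conjunction,preposition}; 4:mik {preposition}; 5:raiflaul {determiner,preposition}; 6:greix {conjunction}; 7:greix {conjunction}; 8:tovriap {determiner,preposition}; 9:greix {conjunction}.
One satisfying assignment: conjunction preposition conjunction preposition determiner conjunction conjunction determiner conjunction.
Checking: rule 1 ok; rule 2 ok; rule 3 ok; rule 4 ok.

YES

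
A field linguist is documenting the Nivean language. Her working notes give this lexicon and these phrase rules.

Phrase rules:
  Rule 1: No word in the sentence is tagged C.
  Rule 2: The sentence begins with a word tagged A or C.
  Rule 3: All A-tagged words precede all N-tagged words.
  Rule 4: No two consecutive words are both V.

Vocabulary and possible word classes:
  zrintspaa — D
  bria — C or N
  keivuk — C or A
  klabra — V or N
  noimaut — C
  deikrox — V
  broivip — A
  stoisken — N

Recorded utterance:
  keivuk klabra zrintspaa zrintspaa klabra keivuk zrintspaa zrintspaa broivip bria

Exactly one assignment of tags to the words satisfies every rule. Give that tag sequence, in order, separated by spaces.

Candidates per position — 1:keivuk {C,A}; 2:klabra {V,N}; 3:zrintspaa {D}; 4:zrintspaa {D}; 5:klabra {V,N}; 6:keivuk {C,A}; 7:zrintspaa {D}; 8:zrintspaa {D}; 9:broivip {A}; 10:bria {C,N}.
Position 1: tagging it C would leave rule 1 unsatisfiable, so it must be A.
Position 2: tagging it N would leave rule 3 unsatisfiable, so it must be V.
Position 5: tagging it N would leave rule 3 unsatisfiable, so it must be V.
Position 6: tagging it C would leave rule 1 unsatisfiable, so it must be A.
Position 10: tagging it C would leave rule 1 unsatisfiable, so it must be N.
So the tagging must be: A V D D V A D D A N.
Checking: rule 1 ✓; rule 2 ✓; rule 3 ✓; rule 4 ✓.

A V D D V A D D A N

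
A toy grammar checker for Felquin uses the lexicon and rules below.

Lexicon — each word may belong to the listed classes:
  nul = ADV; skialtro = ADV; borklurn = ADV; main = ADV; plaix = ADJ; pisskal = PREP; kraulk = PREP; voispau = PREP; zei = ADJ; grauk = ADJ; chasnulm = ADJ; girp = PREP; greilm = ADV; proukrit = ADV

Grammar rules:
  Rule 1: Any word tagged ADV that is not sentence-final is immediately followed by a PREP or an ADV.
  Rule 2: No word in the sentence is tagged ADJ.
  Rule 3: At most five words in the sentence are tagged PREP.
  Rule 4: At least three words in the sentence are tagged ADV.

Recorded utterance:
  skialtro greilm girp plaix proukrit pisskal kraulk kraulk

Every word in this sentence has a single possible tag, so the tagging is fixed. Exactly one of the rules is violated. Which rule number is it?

Fixed tagging: ADV ADV PREP ADJ ADV PREP PREP PREP.
Checking each rule: R1 pass, R2 fail, R3 pass, R4 pass.
Only rule 2 fails.

2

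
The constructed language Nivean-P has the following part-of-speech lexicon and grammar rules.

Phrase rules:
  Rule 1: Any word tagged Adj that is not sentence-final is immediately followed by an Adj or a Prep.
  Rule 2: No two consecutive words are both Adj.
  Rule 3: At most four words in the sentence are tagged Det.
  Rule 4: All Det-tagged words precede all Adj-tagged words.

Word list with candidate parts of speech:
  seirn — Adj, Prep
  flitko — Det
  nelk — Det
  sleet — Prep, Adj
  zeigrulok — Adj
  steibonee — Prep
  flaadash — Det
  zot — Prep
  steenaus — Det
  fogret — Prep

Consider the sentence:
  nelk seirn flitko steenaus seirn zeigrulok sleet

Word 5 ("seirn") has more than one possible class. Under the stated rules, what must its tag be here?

Candidates per position — 1:nelk {Det}; 2:seirn {Adj,Prep}; 3:flitko {Det}; 4:steenaus {Det}; 5:seirn {Adj,Prep}; 6:zeigrulok {Adj}; 7:sleet {Prep,Adj}.
If word 2 were Adj, no tagging could satisfy rule 1; so word 2 is Prep.
If word 5 were Adj, no tagging could satisfy rule 2; so word 5 is Prep.
If word 7 were Adj, no tagging could satisfy rule 2; so word 7 is Prep.
That leaves exactly one tagging: Det Prep Det Det Prep Adj Prep.
Verifying each rule — rule 1 ✓; rule 2 ✓; rule 3 ✓; rule 4 ✓.

Prep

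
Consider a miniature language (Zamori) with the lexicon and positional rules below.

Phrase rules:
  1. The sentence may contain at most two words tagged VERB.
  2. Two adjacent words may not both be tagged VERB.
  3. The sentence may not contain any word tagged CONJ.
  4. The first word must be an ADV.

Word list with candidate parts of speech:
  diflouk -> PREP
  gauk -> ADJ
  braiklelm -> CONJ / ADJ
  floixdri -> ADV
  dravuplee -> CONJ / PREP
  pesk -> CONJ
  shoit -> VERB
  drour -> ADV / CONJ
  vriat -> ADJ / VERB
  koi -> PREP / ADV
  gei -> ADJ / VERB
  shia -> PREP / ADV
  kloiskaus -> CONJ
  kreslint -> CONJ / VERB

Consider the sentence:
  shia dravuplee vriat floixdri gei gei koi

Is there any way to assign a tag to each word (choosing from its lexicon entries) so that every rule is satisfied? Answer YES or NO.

YES

Candidates per position — 1:shia {PREP,ADV}; 2:dravuplee {CONJ,PREP}; 3:vriat {ADJ,VERB}; 4:floixdri {ADV}; 5:gei {ADJ,VERB}; 6:gei {ADJ,VERB}; 7:koi {PREP,ADV}.
One satisfying assignment: ADV PREP VERB ADV ADJ VERB PREP.
Rule-by-rule: rule 1 holds; rule 2 holds; rule 3 holds; rule 4 holds.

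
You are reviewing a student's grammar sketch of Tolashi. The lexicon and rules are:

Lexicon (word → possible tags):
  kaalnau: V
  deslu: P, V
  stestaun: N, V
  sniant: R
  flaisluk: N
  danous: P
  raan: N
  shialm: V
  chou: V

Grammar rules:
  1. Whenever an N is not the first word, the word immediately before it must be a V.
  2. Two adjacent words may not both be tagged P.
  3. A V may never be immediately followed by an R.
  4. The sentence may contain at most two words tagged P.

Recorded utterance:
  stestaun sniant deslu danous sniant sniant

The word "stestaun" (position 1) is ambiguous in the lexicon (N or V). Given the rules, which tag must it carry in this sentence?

Candidates per position — 1:stestaun {N,V}; 2:sniant {R}; 3:deslu {P,V}; 4:danous {P}; 5:sniant {R}; 6:sniant {R}.
Word 1 cannot be V — rule 3 would then fail for every completion. It is N.
Word 3 cannot be P — rule 2 would then fail for every completion. It is V.
That leaves exactly one tagging: N R V P R R.
Checking: rule 1 ✓; rule 2 ✓; rule 3 ✓; rule 4 ✓.

N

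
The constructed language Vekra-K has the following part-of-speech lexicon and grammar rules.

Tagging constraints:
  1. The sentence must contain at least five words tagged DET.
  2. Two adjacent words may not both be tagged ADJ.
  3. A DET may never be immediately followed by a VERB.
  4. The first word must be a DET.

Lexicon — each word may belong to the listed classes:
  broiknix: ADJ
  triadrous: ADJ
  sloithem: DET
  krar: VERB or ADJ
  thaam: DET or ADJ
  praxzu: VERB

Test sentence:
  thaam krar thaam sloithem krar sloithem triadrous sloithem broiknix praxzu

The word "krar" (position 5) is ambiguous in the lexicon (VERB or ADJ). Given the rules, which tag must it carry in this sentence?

ADJ

Candidates per position — 1:thaam {DET,ADJ}; 2:krar {VERB,ADJ}; 3:thaam {DET,ADJ}; 4:sloithem {DET}; 5:krar {VERB,ADJ}; 6:sloithem {DET}; 7:triadrous {ADJ}; 8:sloithem {DET}; 9:broiknix {ADJ}; 10:praxzu {VERB}.
Position 1: tagging it ADJ would leave rule 1 unsatisfiable, so it must be DET.
Position 2: tagging it VERB would leave rule 3 unsatisfiable, so it must be ADJ.
Position 3: tagging it ADJ would leave rule 1 unsatisfiable, so it must be DET.
Position 5: tagging it VERB would leave rule 3 unsatisfiable, so it must be ADJ.
The unique satisfying tagging is: DET ADJ DET DET ADJ DET ADJ DET ADJ VERB.
Checking: rule 1 ok; rule 2 ok; rule 3 ok; rule 4 ok.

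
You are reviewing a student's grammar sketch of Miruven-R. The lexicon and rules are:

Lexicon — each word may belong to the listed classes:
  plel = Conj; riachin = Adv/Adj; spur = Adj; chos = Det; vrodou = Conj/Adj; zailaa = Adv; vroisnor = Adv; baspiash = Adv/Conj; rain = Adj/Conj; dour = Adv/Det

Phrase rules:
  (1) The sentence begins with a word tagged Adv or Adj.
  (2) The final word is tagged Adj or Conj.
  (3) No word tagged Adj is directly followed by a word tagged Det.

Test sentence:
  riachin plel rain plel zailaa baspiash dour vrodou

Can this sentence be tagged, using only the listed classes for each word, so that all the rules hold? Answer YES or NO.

Candidates per position — 1:riachin {Adv,Adj}; 2:plel {Conj}; 3:rain {Adj,Conj}; 4:plel {Conj}; 5:zailaa {Adv}; 6:baspiash {Adv,Conj}; 7:dour {Adv,Det}; 8:vrodou {Conj,Adj}.
One satisfying assignment: Adv Conj Adj Conj Adv Conj Adv Adj.
Check: rule 1 satisfied; rule 2 satisfied; rule 3 satisfied.

YES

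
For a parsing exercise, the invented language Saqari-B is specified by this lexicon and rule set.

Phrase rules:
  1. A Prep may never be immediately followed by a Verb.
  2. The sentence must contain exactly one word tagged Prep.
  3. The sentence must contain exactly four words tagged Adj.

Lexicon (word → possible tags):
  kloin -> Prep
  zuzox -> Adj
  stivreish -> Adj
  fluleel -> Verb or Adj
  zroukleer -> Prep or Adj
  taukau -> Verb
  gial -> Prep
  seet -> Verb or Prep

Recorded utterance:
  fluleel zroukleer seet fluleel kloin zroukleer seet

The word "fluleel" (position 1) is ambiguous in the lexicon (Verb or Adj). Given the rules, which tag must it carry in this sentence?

Candidates per position — 1:fluleel {Verb,Adj}; 2:zroukleer {Prep,Adj}; 3:seet {Verb,Prep}; 4:fluleel {Verb,Adj}; 5:kloin {Prep}; 6:zroukleer {Prep,Adj}; 7:seet {Verb,Prep}.
Position 1: Verb is ruled out by rule 3; that leaves Adj.
Position 2: Prep is ruled out by rule 2; that leaves Adj.
Position 3: Prep is ruled out by rule 2; that leaves Verb.
Position 4: Verb is ruled out by rule 3; that leaves Adj.
Position 6: Prep is ruled out by rule 2; that leaves Adj.
Position 7: Prep is ruled out by rule 2; that leaves Verb.
The unique satisfying tagging is: Adj Adj Verb Adj Prep Adj Verb.
Rule-by-rule: rule 1 holds; rule 2 holds; rule 3 holds.

Adj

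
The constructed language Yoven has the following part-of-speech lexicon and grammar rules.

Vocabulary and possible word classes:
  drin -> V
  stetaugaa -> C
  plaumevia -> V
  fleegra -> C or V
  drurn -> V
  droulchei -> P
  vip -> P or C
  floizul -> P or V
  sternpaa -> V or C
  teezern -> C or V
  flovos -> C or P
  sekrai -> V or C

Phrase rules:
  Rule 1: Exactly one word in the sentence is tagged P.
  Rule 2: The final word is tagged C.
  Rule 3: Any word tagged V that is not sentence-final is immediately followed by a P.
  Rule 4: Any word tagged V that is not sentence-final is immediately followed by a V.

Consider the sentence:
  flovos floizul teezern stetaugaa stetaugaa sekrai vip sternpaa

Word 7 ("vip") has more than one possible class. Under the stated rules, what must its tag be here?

C

Candidates per position — 1:flovos {C,P}; 2:floizul {P,V}; 3:teezern {C,V}; 4:stetaugaa {C}; 5:stetaugaa {C}; 6:sekrai {V,C}; 7:vip {P,C}; 8:sternpaa {V,C}.
At position 2, choosing V makes rule 3 impossible to satisfy; hence P.
At position 3, choosing V makes rule 3 impossible to satisfy; hence C.
At position 6, choosing V makes rule 4 impossible to satisfy; hence C.
At position 7, choosing P makes rule 1 impossible to satisfy; hence C.
At position 8, choosing V makes rule 2 impossible to satisfy; hence C.
At position 1, choosing P makes rule 1 impossible to satisfy; hence C.
So the tagging must be: C P C C C C C C.
Rule-by-rule: rule 1 satisfied; rule 2 satisfied; rule 3 satisfied; rule 4 satisfied.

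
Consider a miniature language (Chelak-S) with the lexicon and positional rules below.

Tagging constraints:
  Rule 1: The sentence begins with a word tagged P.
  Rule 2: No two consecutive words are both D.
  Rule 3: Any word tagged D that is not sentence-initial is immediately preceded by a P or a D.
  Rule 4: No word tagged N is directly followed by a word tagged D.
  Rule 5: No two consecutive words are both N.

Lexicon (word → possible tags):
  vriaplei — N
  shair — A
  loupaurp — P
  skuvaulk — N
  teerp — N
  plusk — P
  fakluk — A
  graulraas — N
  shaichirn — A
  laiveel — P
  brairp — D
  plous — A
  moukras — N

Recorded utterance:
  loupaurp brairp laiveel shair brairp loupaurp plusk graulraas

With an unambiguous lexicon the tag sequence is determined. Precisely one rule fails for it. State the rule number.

Fixed tagging: P D P A D P P N.
Rule check: R1 holds, R2 holds, R3 violated, R4 holds, R5 holds.
Only rule 3 fails.

3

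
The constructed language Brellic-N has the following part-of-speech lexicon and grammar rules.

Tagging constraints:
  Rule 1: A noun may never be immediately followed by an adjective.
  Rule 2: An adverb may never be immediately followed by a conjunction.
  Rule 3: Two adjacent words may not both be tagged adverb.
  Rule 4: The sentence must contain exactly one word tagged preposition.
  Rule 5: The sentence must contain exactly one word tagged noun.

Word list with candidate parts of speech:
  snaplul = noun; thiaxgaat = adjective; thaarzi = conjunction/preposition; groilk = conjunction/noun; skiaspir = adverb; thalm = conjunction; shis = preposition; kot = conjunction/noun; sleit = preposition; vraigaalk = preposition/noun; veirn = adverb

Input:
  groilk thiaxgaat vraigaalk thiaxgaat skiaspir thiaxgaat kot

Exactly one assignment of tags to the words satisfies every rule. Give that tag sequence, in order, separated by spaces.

conjunction adjective preposition adjective adverb adjective noun

Candidates per position — 1:groilk {conjunction,noun}; 2:thiaxgaat {adjective}; 3:vraigaalk {preposition,noun}; 4:thiaxgaat {adjective}; 5:skiaspir {adverb}; 6:thiaxgaat {adjective}; 7:kot {conjunction,noun}.
Word 1 cannot be noun — rule 1 would then fail for every completion. It is conjunction.
Word 3 cannot be noun — rule 1 would then fail for every completion. It is preposition.
Word 7 cannot be conjunction — rule 5 would then fail for every completion. It is noun.
The unique satisfying tagging is: conjunction adjective preposition adjective adverb adjective noun.
Verifying each rule — rule 1 ✓; rule 2 ✓; rule 3 ✓; rule 4 ✓; rule 5 ✓.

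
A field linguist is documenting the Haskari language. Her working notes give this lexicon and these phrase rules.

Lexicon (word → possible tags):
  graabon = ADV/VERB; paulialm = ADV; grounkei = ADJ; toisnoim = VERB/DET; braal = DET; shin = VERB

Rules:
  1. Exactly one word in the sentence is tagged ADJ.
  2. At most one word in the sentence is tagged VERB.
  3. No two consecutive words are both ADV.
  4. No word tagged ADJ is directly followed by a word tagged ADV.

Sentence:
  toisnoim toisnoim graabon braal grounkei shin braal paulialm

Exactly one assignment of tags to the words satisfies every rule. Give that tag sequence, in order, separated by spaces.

Candidates per position — 1:toisnoim {VERB,DET}; 2:toisnoim {VERB,DET}; 3:graabon {ADV,VERB}; 4:braal {DET}; 5:grounkei {ADJ}; 6:shin {VERB}; 7:braal {DET}; 8:paulialm {ADV}.
If word 1 were VERB, no tagging could satisfy rule 2; so word 1 is DET.
If word 2 were VERB, no tagging could satisfy rule 2; so word 2 is DET.
If word 3 were VERB, no tagging could satisfy rule 2; so word 3 is ADV.
That leaves exactly one tagging: DET DET ADV DET ADJ VERB DET ADV.
Verifying each rule — rule 1 holds; rule 2 holds; rule 3 holds; rule 4 holds.

DET DET ADV DET ADJ VERB DET ADV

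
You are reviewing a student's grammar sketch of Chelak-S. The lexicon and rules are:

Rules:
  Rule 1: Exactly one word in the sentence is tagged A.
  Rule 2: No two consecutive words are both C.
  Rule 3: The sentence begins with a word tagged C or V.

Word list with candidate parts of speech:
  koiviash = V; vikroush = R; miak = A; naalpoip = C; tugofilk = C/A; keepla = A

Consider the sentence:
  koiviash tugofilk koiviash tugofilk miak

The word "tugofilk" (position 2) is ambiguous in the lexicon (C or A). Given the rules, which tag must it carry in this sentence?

Candidates per position — 1:koiviash {V}; 2:tugofilk {C,A}; 3:koiviash {V}; 4:tugofilk {C,A}; 5:miak {A}.
Position 2: tagging it A would leave rule 1 unsatisfiable, so it must be C.
Position 4: tagging it A would leave rule 1 unsatisfiable, so it must be C.
The unique satisfying tagging is: V C V C A.
Rule-by-rule: rule 1 ✓; rule 2 ✓; rule 3 ✓.

C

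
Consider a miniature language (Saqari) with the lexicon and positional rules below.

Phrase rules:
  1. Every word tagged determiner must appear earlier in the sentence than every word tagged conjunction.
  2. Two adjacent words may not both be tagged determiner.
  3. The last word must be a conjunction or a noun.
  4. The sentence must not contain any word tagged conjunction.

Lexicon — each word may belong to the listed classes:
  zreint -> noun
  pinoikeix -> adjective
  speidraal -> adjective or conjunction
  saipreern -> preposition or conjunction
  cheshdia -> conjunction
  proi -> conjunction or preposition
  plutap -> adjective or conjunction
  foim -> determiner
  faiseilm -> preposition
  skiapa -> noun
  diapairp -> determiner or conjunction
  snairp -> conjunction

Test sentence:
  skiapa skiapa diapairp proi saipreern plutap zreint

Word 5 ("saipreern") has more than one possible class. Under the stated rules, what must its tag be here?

Candidates per position — 1:skiapa {noun}; 2:skiapa {noun}; 3:diapairp {determiner,conjunction}; 4:proi {conjunction,preposition}; 5:saipreern {preposition,conjunction}; 6:plutap {adjective,conjunction}; 7:zreint {noun}.
Position 3: conjunction is ruled out by rule 4; that leaves determiner.
Position 4: conjunction is ruled out by rule 4; that leaves preposition.
Position 5: conjunction is ruled out by rule 4; that leaves preposition.
Position 6: conjunction is ruled out by rule 4; that leaves adjective.
The only consistent sequence is: noun noun determiner preposition preposition adjective noun.
Rule-by-rule: rule 1 holds; rule 2 holds; rule 3 holds; rule 4 holds.

preposition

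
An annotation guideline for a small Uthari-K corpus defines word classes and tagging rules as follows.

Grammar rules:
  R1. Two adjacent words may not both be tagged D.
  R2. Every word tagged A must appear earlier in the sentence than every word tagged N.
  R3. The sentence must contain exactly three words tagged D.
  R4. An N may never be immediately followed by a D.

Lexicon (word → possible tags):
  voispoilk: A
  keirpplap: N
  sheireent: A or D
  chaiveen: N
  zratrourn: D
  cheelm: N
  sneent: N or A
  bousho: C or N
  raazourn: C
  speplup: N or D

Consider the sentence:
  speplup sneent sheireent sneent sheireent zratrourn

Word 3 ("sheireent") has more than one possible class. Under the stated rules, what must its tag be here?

D

Candidates per position — 1:speplup {N,D}; 2:sneent {N,A}; 3:sheireent {A,D}; 4:sneent {N,A}; 5:sheireent {A,D}; 6:zratrourn {D}.
If word 5 were D, no tagging could satisfy rule 1; so word 5 is A.
If word 1 were N, no tagging could satisfy rule 2; so word 1 is D.
If word 2 were N, no tagging could satisfy rule 2; so word 2 is A.
If word 3 were A, no tagging could satisfy rule 3; so word 3 is D.
If word 4 were N, no tagging could satisfy rule 2; so word 4 is A.
That leaves exactly one tagging: D A D A A D.
Verifying each rule — rule 1 satisfied; rule 2 satisfied; rule 3 satisfied; rule 4 satisfied.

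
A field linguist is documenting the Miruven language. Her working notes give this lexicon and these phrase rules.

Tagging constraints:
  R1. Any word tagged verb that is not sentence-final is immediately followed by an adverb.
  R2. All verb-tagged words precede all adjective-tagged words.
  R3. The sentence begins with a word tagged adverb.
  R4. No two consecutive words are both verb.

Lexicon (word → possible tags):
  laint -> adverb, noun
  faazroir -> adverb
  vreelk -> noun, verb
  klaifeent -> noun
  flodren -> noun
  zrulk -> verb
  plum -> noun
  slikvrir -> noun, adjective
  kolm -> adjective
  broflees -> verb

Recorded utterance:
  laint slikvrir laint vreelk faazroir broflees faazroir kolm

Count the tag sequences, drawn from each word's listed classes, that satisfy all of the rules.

Candidates per position — 1:laint {adverb,noun}; 2:slikvrir {noun,adjective}; 3:laint {adverb,noun}; 4:vreelk {noun,verb}; 5:faazroir {adverb}; 6:broflees {verb}; 7:faazroir {adverb}; 8:kolm {adjective}.
There are 16 candidate sequences in total.
The sequences that satisfy every rule: adverb noun adverb noun adverb verb adverb adjective; adverb noun adverb verb adverb verb adverb adjective; adverb noun noun noun adverb verb adverb adjective; adverb noun noun verb adverb verb adverb adjective.
Count = 4.

4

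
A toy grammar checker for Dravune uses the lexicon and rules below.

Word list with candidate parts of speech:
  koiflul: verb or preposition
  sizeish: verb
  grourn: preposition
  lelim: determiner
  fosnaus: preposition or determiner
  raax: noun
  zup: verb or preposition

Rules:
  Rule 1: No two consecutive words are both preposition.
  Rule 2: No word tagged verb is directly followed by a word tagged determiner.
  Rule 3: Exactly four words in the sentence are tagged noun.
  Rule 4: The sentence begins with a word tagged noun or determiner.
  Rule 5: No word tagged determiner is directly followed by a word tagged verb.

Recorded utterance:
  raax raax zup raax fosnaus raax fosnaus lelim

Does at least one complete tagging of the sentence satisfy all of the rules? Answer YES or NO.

Candidates per position — 1:raax {noun}; 2:raax {noun}; 3:zup {verb,preposition}; 4:raax {noun}; 5:fosnaus {preposition,determiner}; 6:raax {noun}; 7:fosnaus {preposition,determiner}; 8:lelim {determiner}.
One satisfying assignment: noun noun preposition noun preposition noun preposition determiner.
Rule-by-rule: rule 1 holds; rule 2 holds; rule 3 holds; rule 4 holds; rule 5 holds.

YES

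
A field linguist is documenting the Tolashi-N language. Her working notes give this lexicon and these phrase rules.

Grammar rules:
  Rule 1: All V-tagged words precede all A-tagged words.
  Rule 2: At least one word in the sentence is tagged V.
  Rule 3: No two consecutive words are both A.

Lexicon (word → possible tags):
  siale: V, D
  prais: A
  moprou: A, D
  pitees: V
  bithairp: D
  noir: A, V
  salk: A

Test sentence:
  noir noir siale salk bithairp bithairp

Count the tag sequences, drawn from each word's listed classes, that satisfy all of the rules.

Candidates per position — 1:noir {A,V}; 2:noir {A,V}; 3:siale {V,D}; 4:salk {A}; 5:bithairp {D}; 6:bithairp {D}.
There are 8 candidate sequences in total.
The sequences that satisfy every rule: V A D A D D; V V V A D D; V V D A D D.
Count = 3.

3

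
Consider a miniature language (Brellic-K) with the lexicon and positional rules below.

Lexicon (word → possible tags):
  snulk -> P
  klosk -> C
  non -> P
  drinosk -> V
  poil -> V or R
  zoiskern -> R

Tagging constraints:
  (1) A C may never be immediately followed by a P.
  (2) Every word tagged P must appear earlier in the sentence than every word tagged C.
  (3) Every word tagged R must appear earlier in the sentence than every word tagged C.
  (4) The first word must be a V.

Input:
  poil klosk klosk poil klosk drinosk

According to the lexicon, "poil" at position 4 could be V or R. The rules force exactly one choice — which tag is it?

V

Candidates per position — 1:poil {V,R}; 2:klosk {C}; 3:klosk {C}; 4:poil {V,R}; 5:klosk {C}; 6:drinosk {V}.
Word 1 cannot be R — rule 4 would then fail for every completion. It is V.
Word 4 cannot be R — rule 3 would then fail for every completion. It is V.
The unique satisfying tagging is: V C C V C V.
Check: rule 1 holds; rule 2 holds; rule 3 holds; rule 4 holds.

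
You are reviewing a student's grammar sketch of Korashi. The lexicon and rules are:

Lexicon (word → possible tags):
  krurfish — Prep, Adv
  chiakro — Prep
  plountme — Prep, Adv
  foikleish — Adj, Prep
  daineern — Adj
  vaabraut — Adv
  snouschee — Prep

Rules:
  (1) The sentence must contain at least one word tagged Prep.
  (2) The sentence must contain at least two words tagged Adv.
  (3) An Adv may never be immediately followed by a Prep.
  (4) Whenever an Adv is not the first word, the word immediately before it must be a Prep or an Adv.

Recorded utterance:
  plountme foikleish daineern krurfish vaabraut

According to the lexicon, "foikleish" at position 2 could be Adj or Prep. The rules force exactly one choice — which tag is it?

Candidates per position — 1:plountme {Prep,Adv}; 2:foikleish {Adj,Prep}; 3:daineern {Adj}; 4:krurfish {Prep,Adv}; 5:vaabraut {Adv}.
Word 4 cannot be Adv — rule 4 would then fail for every completion. It is Prep.
Word 1 cannot be Prep — rule 2 would then fail for every completion. It is Adv.
Word 2 cannot be Prep — rule 3 would then fail for every completion. It is Adj.
The unique satisfying tagging is: Adv Adj Adj Prep Adv.
Check: rule 1 holds; rule 2 holds; rule 3 holds; rule 4 holds.

Adj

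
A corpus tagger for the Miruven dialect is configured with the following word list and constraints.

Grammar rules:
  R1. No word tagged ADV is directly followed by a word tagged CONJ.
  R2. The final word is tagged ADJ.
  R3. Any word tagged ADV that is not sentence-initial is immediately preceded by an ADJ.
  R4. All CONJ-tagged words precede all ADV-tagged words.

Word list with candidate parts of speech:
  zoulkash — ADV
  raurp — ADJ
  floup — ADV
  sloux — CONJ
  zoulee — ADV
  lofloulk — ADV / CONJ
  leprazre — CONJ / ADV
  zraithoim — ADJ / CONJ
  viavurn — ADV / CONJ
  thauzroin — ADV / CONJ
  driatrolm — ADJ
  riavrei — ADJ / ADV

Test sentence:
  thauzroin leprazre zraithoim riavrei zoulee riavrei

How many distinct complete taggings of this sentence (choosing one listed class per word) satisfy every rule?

Candidates per position — 1:thauzroin {ADV,CONJ}; 2:leprazre {CONJ,ADV}; 3:zraithoim {ADJ,CONJ}; 4:riavrei {ADJ,ADV}; 5:zoulee {ADV}; 6:riavrei {ADJ,ADV}.
There are 32 candidate sequences in total.
The sequences that satisfy every rule: CONJ CONJ ADJ ADJ ADV ADJ; CONJ CONJ CONJ ADJ ADV ADJ.
Count = 2.

2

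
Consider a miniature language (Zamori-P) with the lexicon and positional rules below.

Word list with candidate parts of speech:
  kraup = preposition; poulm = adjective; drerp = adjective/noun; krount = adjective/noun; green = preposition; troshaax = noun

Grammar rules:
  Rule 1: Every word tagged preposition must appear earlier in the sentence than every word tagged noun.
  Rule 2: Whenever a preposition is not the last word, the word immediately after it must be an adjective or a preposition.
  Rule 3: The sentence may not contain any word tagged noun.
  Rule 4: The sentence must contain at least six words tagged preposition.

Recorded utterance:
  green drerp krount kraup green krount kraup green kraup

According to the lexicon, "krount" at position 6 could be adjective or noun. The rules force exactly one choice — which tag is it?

adjective

Candidates per position — 1:green {preposition}; 2:drerp {adjective,noun}; 3:krount {adjective,noun}; 4:kraup {preposition}; 5:green {preposition}; 6:krount {adjective,noun}; 7:kraup {preposition}; 8:green {preposition}; 9:kraup {preposition}.
Position 2: noun is ruled out by rule 1; that leaves adjective.
Position 3: noun is ruled out by rule 1; that leaves adjective.
Position 6: noun is ruled out by rule 1; that leaves adjective.
So the tagging must be: preposition adjective adjective preposition preposition adjective preposition preposition preposition.
Check: rule 1 ✓; rule 2 ✓; rule 3 ✓; rule 4 ✓.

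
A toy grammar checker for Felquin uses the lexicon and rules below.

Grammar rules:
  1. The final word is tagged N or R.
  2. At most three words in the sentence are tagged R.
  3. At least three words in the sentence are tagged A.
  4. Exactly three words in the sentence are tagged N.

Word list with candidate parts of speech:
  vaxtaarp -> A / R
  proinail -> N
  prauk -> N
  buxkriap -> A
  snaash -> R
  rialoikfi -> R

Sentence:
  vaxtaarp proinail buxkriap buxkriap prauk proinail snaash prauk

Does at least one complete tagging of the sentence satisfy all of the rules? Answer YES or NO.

Candidates per position — 1:vaxtaarp {A,R}; 2:proinail {N}; 3:buxkriap {A}; 4:buxkriap {A}; 5:prauk {N}; 6:proinail {N}; 7:snaash {R}; 8:prauk {N}.
Rule 4 cannot be satisfied by any choice of tags from the lexicon.
So there is no consistent tagging.

NO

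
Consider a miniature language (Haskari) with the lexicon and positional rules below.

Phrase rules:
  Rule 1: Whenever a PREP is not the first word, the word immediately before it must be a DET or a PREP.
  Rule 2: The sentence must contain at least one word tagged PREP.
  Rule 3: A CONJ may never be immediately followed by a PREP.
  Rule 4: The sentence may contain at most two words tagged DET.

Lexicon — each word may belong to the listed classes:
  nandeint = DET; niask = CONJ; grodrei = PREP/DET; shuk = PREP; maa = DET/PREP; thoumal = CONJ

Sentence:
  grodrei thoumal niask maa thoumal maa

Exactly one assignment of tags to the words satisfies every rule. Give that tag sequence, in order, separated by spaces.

PREP CONJ CONJ DET CONJ DET

Candidates per position — 1:grodrei {PREP,DET}; 2:thoumal {CONJ}; 3:niask {CONJ}; 4:maa {DET,PREP}; 5:thoumal {CONJ}; 6:maa {DET,PREP}.
Position 4: tagging it PREP would leave rule 1 unsatisfiable, so it must be DET.
Position 6: tagging it PREP would leave rule 1 unsatisfiable, so it must be DET.
Position 1: tagging it DET would leave rule 2 unsatisfiable, so it must be PREP.
That leaves exactly one tagging: PREP CONJ CONJ DET CONJ DET.
Check: rule 1 ✓; rule 2 ✓; rule 3 ✓; rule 4 ✓.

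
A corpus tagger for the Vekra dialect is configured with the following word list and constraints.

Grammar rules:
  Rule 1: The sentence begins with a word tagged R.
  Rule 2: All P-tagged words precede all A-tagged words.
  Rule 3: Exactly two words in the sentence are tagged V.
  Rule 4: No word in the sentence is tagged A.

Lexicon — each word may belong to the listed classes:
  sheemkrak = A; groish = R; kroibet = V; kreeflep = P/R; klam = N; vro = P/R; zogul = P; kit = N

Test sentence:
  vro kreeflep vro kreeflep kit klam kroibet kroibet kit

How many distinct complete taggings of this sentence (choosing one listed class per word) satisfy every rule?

8

Candidates per position — 1:vro {P,R}; 2:kreeflep {P,R}; 3:vro {P,R}; 4:kreeflep {P,R}; 5:kit {N}; 6:klam {N}; 7:kroibet {V}; 8:kroibet {V}; 9:kit {N}.
There are 16 candidate sequences in total.
Checking each against the rules leaves 8 sequences.
Count = 8.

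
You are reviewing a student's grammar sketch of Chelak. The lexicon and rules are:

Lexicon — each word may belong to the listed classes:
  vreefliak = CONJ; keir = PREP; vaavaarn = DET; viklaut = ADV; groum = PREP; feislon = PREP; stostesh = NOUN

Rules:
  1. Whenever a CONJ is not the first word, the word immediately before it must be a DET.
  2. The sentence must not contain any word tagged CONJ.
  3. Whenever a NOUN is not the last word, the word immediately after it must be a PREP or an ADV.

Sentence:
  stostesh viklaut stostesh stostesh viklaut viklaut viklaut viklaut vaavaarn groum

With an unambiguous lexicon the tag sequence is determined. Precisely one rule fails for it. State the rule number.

3

Fixed tagging: NOUN ADV NOUN NOUN ADV ADV ADV ADV DET PREP.
Checking each rule: R1 ✓, R2 ✓, R3 ✗.
Only rule 3 fails.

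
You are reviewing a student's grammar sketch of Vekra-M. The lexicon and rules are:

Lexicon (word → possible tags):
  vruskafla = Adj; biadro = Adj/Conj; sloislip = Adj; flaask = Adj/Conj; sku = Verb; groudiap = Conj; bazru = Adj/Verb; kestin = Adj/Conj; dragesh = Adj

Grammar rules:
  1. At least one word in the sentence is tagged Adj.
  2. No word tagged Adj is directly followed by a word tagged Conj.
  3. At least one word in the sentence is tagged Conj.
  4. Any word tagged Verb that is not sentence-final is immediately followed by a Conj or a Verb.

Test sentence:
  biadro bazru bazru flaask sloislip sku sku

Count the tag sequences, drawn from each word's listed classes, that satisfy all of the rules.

5

Candidates per position — 1:biadro {Adj,Conj}; 2:bazru {Adj,Verb}; 3:bazru {Adj,Verb}; 4:flaask {Adj,Conj}; 5:sloislip {Adj}; 6:sku {Verb}; 7:sku {Verb}.
There are 16 candidate sequences in total.
The sequences that satisfy every rule: Adj Adj Verb Conj Adj Verb Verb; Adj Verb Verb Conj Adj Verb Verb; Conj Adj Adj Adj Adj Verb Verb; Conj Adj Verb Conj Adj Verb Verb; Conj Verb Verb Conj Adj Verb Verb.
Count = 5.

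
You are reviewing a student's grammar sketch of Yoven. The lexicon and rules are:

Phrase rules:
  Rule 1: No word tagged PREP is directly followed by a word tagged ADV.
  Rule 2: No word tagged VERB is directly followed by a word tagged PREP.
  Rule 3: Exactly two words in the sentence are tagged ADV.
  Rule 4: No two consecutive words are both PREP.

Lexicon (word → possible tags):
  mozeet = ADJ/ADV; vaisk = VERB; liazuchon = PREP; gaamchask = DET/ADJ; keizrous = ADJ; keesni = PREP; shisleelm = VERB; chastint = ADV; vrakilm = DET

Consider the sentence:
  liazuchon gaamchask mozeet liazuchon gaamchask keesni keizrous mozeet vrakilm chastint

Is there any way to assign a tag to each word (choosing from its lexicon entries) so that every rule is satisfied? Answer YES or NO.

Candidates per position — 1:liazuchon {PREP}; 2:gaamchask {DET,ADJ}; 3:mozeet {ADJ,ADV}; 4:liazuchon {PREP}; 5:gaamchask {DET,ADJ}; 6:keesni {PREP}; 7:keizrous {ADJ}; 8:mozeet {ADJ,ADV}; 9:vrakilm {DET}; 10:chastint {ADV}.
One satisfying assignment: PREP ADJ ADV PREP DET PREP ADJ ADJ DET ADV.
Verifying each rule — rule 1 satisfied; rule 2 satisfied; rule 3 satisfied; rule 4 satisfied.

YES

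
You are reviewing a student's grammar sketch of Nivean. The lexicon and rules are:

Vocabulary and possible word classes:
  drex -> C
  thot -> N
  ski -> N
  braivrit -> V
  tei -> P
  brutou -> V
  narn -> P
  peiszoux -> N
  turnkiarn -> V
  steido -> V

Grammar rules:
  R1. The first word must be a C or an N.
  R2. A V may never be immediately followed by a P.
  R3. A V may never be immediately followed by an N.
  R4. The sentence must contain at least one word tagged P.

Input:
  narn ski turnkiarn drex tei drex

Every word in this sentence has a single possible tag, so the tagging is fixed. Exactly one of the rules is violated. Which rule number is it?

1

Fixed tagging: P N V C P C.
Rule check: R1 fails, R2 ok, R3 ok, R4 ok.
Only rule 1 fails.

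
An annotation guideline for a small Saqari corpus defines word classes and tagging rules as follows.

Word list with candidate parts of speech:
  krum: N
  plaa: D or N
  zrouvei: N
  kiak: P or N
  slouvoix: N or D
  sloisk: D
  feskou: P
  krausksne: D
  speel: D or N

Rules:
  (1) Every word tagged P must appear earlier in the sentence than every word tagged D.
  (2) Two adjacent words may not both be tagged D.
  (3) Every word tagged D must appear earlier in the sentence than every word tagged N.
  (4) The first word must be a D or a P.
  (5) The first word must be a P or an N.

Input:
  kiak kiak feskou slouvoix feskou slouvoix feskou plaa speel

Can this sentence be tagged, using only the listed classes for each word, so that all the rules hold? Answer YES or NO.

YES

Candidates per position — 1:kiak {P,N}; 2:kiak {P,N}; 3:feskou {P}; 4:slouvoix {N,D}; 5:feskou {P}; 6:slouvoix {N,D}; 7:feskou {P}; 8:plaa {D,N}; 9:speel {D,N}.
One satisfying assignment: P N P N P N P N N.
Rule-by-rule: rule 1 ✓; rule 2 ✓; rule 3 ✓; rule 4 ✓; rule 5 ✓.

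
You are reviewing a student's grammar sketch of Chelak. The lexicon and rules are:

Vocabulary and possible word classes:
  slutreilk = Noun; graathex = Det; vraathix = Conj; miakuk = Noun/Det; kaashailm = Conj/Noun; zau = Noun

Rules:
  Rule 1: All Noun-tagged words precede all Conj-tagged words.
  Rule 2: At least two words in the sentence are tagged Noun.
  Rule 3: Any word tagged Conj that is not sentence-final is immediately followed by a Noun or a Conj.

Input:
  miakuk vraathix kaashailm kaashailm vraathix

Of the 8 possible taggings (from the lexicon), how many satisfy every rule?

Candidates per position — 1:miakuk {Noun,Det}; 2:vraathix {Conj}; 3:kaashailm {Conj,Noun}; 4:kaashailm {Conj,Noun}; 5:vraathix {Conj}.
There are 8 candidate sequences in total.
Every candidate sequence violates at least one rule; no consistent tagging exists.
Count = 0.

0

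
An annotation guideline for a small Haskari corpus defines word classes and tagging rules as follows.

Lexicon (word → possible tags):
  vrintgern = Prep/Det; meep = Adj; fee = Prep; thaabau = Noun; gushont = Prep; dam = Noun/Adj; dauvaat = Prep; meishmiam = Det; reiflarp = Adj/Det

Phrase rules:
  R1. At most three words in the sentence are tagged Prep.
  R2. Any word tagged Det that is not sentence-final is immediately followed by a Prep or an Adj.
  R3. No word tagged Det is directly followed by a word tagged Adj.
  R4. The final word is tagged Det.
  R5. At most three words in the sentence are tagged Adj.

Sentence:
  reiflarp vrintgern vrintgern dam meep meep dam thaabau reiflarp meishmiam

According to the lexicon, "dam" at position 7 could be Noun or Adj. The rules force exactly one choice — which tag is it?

Candidates per position — 1:reiflarp {Adj,Det}; 2:vrintgern {Prep,Det}; 3:vrintgern {Prep,Det}; 4:dam {Noun,Adj}; 5:meep {Adj}; 6:meep {Adj}; 7:dam {Noun,Adj}; 8:thaabau {Noun}; 9:reiflarp {Adj,Det}; 10:meishmiam {Det}.
Position 9: tagging it Det would leave rule 2 unsatisfiable, so it must be Adj.
Position 1: tagging it Adj would leave rule 5 unsatisfiable, so it must be Det.
Position 2: tagging it Det would leave rule 2 unsatisfiable, so it must be Prep.
Position 4: tagging it Adj would leave rule 5 unsatisfiable, so it must be Noun.
Position 7: tagging it Adj would leave rule 5 unsatisfiable, so it must be Noun.
Position 3: tagging it Det would leave rule 2 unsatisfiable, so it must be Prep.
So the tagging must be: Det Prep Prep Noun Adj Adj Noun Noun Adj Det.
Check: rule 1 ok; rule 2 ok; rule 3 ok; rule 4 ok; rule 5 ok.

Noun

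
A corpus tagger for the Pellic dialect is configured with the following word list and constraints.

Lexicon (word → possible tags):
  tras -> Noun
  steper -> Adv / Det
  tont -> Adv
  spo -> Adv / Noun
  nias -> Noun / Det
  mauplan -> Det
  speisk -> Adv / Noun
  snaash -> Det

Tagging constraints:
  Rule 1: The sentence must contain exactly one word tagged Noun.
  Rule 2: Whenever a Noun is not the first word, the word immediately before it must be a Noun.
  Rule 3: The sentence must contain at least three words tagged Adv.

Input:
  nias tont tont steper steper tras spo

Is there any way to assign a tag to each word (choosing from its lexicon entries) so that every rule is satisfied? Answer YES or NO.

Candidates per position — 1:nias {Noun,Det}; 2:tont {Adv}; 3:tont {Adv}; 4:steper {Adv,Det}; 5:steper {Adv,Det}; 6:tras {Noun}; 7:spo {Adv,Noun}.
Rule 2 cannot be satisfied by any choice of tags from the lexicon.
So there is no consistent tagging.

NO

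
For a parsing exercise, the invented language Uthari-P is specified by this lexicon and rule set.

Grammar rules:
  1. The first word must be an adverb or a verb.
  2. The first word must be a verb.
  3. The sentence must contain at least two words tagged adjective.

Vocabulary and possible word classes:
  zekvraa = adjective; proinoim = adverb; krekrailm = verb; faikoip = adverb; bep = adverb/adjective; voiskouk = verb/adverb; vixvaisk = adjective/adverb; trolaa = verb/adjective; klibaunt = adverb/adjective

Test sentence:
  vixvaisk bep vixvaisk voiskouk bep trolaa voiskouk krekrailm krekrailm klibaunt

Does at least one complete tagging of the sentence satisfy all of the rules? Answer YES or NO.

Candidates per position — 1:vixvaisk {adjective,adverb}; 2:bep {adverb,adjective}; 3:vixvaisk {adjective,adverb}; 4:voiskouk {verb,adverb}; 5:bep {adverb,adjective}; 6:trolaa {verb,adjective}; 7:voiskouk {verb,adverb}; 8:krekrailm {verb}; 9:krekrailm {verb}; 10:klibaunt {adverb,adjective}.
Rule 2 cannot be satisfied by any choice of tags from the lexicon.
So there is no consistent tagging.

NO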